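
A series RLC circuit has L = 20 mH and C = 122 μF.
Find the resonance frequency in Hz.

Step 1 — Resonance condition Im(Z)=0 gives ω₀ = 1/√(LC).
Step 2 — ω₀ = 1/√(0.02·0.000122) = 640.2 rad/s.
Step 3 — f₀ = ω₀/(2π) = 101.9 Hz.

f₀ = 101.9 Hz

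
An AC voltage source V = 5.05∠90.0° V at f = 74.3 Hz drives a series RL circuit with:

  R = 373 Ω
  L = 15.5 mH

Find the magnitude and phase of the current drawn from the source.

Step 1 — Angular frequency: ω = 2π·f = 2π·74.3 = 466.8 rad/s.
Step 2 — Component impedances:
  R: Z = R = 373 Ω
  L: Z = jωL = j·466.8·0.0155 = 0 + j7.236 Ω
Step 3 — Series combination: Z_total = R + L = 373 + j7.236 Ω = 373.1∠1.1° Ω.
Step 4 — Source phasor: V = 5.05∠90.0° V = 0 + j5.05 V.
Step 5 — Ohm's law: I = V / Z_total = (0 + j5.05) / (373 + j7.236) = 0.0002625 + j0.01353 A.
Step 6 — Convert to polar: |I| = 0.01354 A, ∠I = 88.9°.

I = 0.01354∠88.9° A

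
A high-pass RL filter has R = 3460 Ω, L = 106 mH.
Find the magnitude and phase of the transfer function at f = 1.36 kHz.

Step 1 — Angular frequency: ω = 2π·1360 = 8545 rad/s.
Step 2 — Transfer function: H(jω) = jωL/(R + jωL).
Step 3 — Numerator jωL = j·905.8; denominator R + jωL = 3460 + j905.8.
Step 4 — H = 0.06414 + j0.245.
Step 5 — Magnitude: |H| = 0.2533 (-11.9 dB); phase: φ = 75.3°.

|H| = 0.2533 (-11.9 dB), φ = 75.3°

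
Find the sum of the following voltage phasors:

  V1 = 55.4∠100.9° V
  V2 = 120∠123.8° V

Step 1 — Convert each phasor to rectangular form:
  V1 = 55.4·(cos(100.9°) + j·sin(100.9°)) = -10.48 + j54.4 V
  V2 = 120·(cos(123.8°) + j·sin(123.8°)) = -66.76 + j99.72 V
Step 2 — Sum components: V_total = -77.23 + j154.1 V.
Step 3 — Convert to polar: |V_total| = 172.4 V, ∠V_total = 116.6°.

V_total = 172.4∠116.6° V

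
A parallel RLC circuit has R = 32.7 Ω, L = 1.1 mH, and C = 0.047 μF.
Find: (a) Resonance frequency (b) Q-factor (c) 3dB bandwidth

Step 1 — Resonance: ω₀ = 1/√(LC) = 1/√(0.0011·4.7e-08) = 1.391e+05 rad/s.
Step 2 — f₀ = ω₀/(2π) = 2.213e+04 Hz.
Step 3 — Parallel Q: Q = R/(ω₀L) = 32.7/(1.391e+05·0.0011) = 0.2137.
Step 4 — Bandwidth: Δω = ω₀/Q = 6.507e+05 rad/s; BW = Δω/(2π) = 1.036e+05 Hz.

(a) f₀ = 2.213e+04 Hz  (b) Q = 0.2137  (c) BW = 1.036e+05 Hz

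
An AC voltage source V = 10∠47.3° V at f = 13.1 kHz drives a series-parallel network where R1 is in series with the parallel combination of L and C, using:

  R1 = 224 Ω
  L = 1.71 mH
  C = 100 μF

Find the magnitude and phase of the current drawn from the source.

Step 1 — Angular frequency: ω = 2π·f = 2π·1.31e+04 = 8.231e+04 rad/s.
Step 2 — Component impedances:
  R1: Z = R = 224 Ω
  L: Z = jωL = j·8.231e+04·0.00171 = 0 + j140.7 Ω
  C: Z = 1/(jωC) = -j/(ω·C) = 0 - j0.1215 Ω
Step 3 — Parallel branch: L || C = 1/(1/L + 1/C) = 0 - j0.1216 Ω.
Step 4 — Series with R1: Z_total = R1 + (L || C) = 224 - j0.1216 Ω = 224∠-0.0° Ω.
Step 5 — Source phasor: V = 10∠47.3° V = 6.782 + j7.349 V.
Step 6 — Ohm's law: I = V / Z_total = (6.782 + j7.349) / (224 - j0.1216) = 0.03026 + j0.03283 A.
Step 7 — Convert to polar: |I| = 0.04464 A, ∠I = 47.3°.

I = 0.04464∠47.3° A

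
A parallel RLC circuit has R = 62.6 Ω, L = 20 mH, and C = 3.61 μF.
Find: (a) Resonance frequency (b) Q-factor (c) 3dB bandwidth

Step 1 — Resonance: ω₀ = 1/√(LC) = 1/√(0.02·3.61e-06) = 3722 rad/s.
Step 2 — f₀ = ω₀/(2π) = 592.3 Hz.
Step 3 — Parallel Q: Q = R/(ω₀L) = 62.6/(3722·0.02) = 0.841.
Step 4 — Bandwidth: Δω = ω₀/Q = 4425 rad/s; BW = Δω/(2π) = 704.3 Hz.

(a) f₀ = 592.3 Hz  (b) Q = 0.841  (c) BW = 704.3 Hz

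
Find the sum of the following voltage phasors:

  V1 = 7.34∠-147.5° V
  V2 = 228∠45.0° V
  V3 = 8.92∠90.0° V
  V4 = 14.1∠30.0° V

Step 1 — Convert each phasor to rectangular form:
  V1 = 7.34·(cos(-147.5°) + j·sin(-147.5°)) = -6.19 - j3.944 V
  V2 = 228·(cos(45.0°) + j·sin(45.0°)) = 161.2 + j161.2 V
  V3 = 8.92·(cos(90.0°) + j·sin(90.0°)) = 0 + j8.92 V
  V4 = 14.1·(cos(30.0°) + j·sin(30.0°)) = 12.21 + j7.05 V
Step 2 — Sum components: V_total = 167.2 + j173.2 V.
Step 3 — Convert to polar: |V_total| = 240.8 V, ∠V_total = 46.0°.

V_total = 240.8∠46.0° V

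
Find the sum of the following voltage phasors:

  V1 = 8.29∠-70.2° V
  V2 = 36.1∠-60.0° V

Step 1 — Convert each phasor to rectangular form:
  V1 = 8.29·(cos(-70.2°) + j·sin(-70.2°)) = 2.808 - j7.8 V
  V2 = 36.1·(cos(-60.0°) + j·sin(-60.0°)) = 18.05 - j31.26 V
Step 2 — Sum components: V_total = 20.86 - j39.06 V.
Step 3 — Convert to polar: |V_total| = 44.28 V, ∠V_total = -61.9°.

V_total = 44.28∠-61.9° V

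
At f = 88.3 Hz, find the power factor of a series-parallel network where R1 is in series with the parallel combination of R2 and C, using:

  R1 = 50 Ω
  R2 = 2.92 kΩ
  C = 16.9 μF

Step 1 — Angular frequency: ω = 2π·f = 2π·88.3 = 554.8 rad/s.
Step 2 — Component impedances:
  R1: Z = R = 50 Ω
  R2: Z = R = 2920 Ω
  C: Z = 1/(jωC) = -j/(ω·C) = 0 - j106.7 Ω
Step 3 — Parallel branch: R2 || C = 1/(1/R2 + 1/C) = 3.89 - j106.5 Ω.
Step 4 — Series with R1: Z_total = R1 + (R2 || C) = 53.89 - j106.5 Ω = 119.4∠-63.2° Ω.
Step 5 — Power factor: PF = cos(φ) = Re(Z)/|Z| = 53.89/119.37 = 0.4515.
Step 6 — Type: Im(Z) = -106.5 ⇒ leading (phase φ = -63.2°).

PF = 0.4515 (leading, φ = -63.2°)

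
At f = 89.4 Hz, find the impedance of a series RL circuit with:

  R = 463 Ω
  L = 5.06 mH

Step 1 — Angular frequency: ω = 2π·f = 2π·89.4 = 561.7 rad/s.
Step 2 — Component impedances:
  R: Z = R = 463 Ω
  L: Z = jωL = j·561.7·0.00506 = 0 + j2.842 Ω
Step 3 — Series combination: Z_total = R + L = 463 + j2.842 Ω = 463∠0.4° Ω.

Z = 463 + j2.842 Ω = 463∠0.4° Ω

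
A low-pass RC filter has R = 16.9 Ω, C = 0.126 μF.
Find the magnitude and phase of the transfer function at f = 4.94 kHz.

Step 1 — Angular frequency: ω = 2π·4940 = 3.104e+04 rad/s.
Step 2 — Transfer function: H(jω) = 1/(1 + jωRC).
Step 3 — Denominator: 1 + jωRC = 1 + j·3.104e+04·16.9·1.26e-07 = 1 + j0.06609.
Step 4 — H = 0.9957 - j0.06581.
Step 5 — Magnitude: |H| = 0.9978 (-0.0 dB); phase: φ = -3.8°.

|H| = 0.9978 (-0.0 dB), φ = -3.8°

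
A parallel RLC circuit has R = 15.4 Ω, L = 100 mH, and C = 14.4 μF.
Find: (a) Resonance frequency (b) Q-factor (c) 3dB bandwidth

Step 1 — Resonance: ω₀ = 1/√(LC) = 1/√(0.1·1.44e-05) = 833.3 rad/s.
Step 2 — f₀ = ω₀/(2π) = 132.6 Hz.
Step 3 — Parallel Q: Q = R/(ω₀L) = 15.4/(833.3·0.1) = 0.1848.
Step 4 — Bandwidth: Δω = ω₀/Q = 4509 rad/s; BW = Δω/(2π) = 717.7 Hz.

(a) f₀ = 132.6 Hz  (b) Q = 0.1848  (c) BW = 717.7 Hz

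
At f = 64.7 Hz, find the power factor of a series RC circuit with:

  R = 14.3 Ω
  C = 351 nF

Step 1 — Angular frequency: ω = 2π·f = 2π·64.7 = 406.5 rad/s.
Step 2 — Component impedances:
  R: Z = R = 14.3 Ω
  C: Z = 1/(jωC) = -j/(ω·C) = 0 - j7008 Ω
Step 3 — Series combination: Z_total = R + C = 14.3 - j7008 Ω = 7008∠-89.9° Ω.
Step 4 — Power factor: PF = cos(φ) = Re(Z)/|Z| = 14.3/7008.3 = 0.00204.
Step 5 — Type: Im(Z) = -7008 ⇒ leading (phase φ = -89.9°).

PF = 0.00204 (leading, φ = -89.9°)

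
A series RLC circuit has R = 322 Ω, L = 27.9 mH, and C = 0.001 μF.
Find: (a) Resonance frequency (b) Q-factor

Step 1 — Resonance condition Im(Z)=0 gives ω₀ = 1/√(LC).
Step 2 — ω₀ = 1/√(0.0279·1e-09) = 1.893e+05 rad/s.
Step 3 — f₀ = ω₀/(2π) = 3.013e+04 Hz.
Step 4 — Series Q: Q = ω₀L/R = 1.893e+05·0.0279/322 = 16.4.

(a) f₀ = 3.013e+04 Hz  (b) Q = 16.4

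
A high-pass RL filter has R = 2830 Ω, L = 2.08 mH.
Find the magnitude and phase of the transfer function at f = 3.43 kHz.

Step 1 — Angular frequency: ω = 2π·3430 = 2.155e+04 rad/s.
Step 2 — Transfer function: H(jω) = jωL/(R + jωL).
Step 3 — Numerator jωL = j·44.83; denominator R + jωL = 2830 + j44.83.
Step 4 — H = 0.0002508 + j0.01584.
Step 5 — Magnitude: |H| = 0.01584 (-36.0 dB); phase: φ = 89.1°.

|H| = 0.01584 (-36.0 dB), φ = 89.1°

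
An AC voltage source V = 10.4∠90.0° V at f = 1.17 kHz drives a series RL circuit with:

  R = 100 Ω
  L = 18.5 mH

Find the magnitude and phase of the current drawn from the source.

Step 1 — Angular frequency: ω = 2π·f = 2π·1170 = 7351 rad/s.
Step 2 — Component impedances:
  R: Z = R = 100 Ω
  L: Z = jωL = j·7351·0.0185 = 0 + j136 Ω
Step 3 — Series combination: Z_total = R + L = 100 + j136 Ω = 168.8∠53.7° Ω.
Step 4 — Source phasor: V = 10.4∠90.0° V = 0 + j10.4 V.
Step 5 — Ohm's law: I = V / Z_total = (0 + j10.4) / (100 + j136) = 0.04964 + j0.0365 A.
Step 6 — Convert to polar: |I| = 0.06161 A, ∠I = 36.3°.

I = 0.06161∠36.3° A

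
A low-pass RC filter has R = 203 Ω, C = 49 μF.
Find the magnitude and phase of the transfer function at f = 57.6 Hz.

Step 1 — Angular frequency: ω = 2π·57.6 = 361.9 rad/s.
Step 2 — Transfer function: H(jω) = 1/(1 + jωRC).
Step 3 — Denominator: 1 + jωRC = 1 + j·361.9·203·4.9e-05 = 1 + j3.6.
Step 4 — H = 0.07164 - j0.2579.
Step 5 — Magnitude: |H| = 0.2676 (-11.4 dB); phase: φ = -74.5°.

|H| = 0.2676 (-11.4 dB), φ = -74.5°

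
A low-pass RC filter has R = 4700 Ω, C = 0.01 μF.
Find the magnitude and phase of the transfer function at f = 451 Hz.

Step 1 — Angular frequency: ω = 2π·451 = 2834 rad/s.
Step 2 — Transfer function: H(jω) = 1/(1 + jωRC).
Step 3 — Denominator: 1 + jωRC = 1 + j·2834·4700·1e-08 = 1 + j0.1332.
Step 4 — H = 0.9826 - j0.1309.
Step 5 — Magnitude: |H| = 0.9912 (-0.1 dB); phase: φ = -7.6°.

|H| = 0.9912 (-0.1 dB), φ = -7.6°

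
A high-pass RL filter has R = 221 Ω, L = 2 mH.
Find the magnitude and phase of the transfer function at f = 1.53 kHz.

Step 1 — Angular frequency: ω = 2π·1530 = 9613 rad/s.
Step 2 — Transfer function: H(jω) = jωL/(R + jωL).
Step 3 — Numerator jωL = j·19.23; denominator R + jωL = 221 + j19.23.
Step 4 — H = 0.007512 + j0.08634.
Step 5 — Magnitude: |H| = 0.08667 (-21.2 dB); phase: φ = 85.0°.

|H| = 0.08667 (-21.2 dB), φ = 85.0°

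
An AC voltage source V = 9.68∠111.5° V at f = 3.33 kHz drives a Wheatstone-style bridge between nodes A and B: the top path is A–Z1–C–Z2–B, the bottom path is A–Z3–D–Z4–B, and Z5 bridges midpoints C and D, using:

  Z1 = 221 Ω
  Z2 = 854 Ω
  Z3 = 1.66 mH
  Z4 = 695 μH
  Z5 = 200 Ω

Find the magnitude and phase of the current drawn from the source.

Step 1 — Angular frequency: ω = 2π·f = 2π·3330 = 2.092e+04 rad/s.
Step 2 — Component impedances:
  Z1: Z = R = 221 Ω
  Z2: Z = R = 854 Ω
  Z3: Z = jωL = j·2.092e+04·0.00166 = 0 + j34.73 Ω
  Z4: Z = jωL = j·2.092e+04·0.000695 = 0 + j14.54 Ω
  Z5: Z = R = 200 Ω
Step 3 — Bridge requires nodal analysis (the Z5 bridge couples midpoints C and D, so the two paths cannot be reduced to a simple series/parallel combination). Setting node B to ground and injecting 1 A at node A, the 3-node admittance system at A, C, D solves to V_A = Z_AB = 3.838 + j48.93 Ω = 49.08∠85.5° Ω.
Step 4 — Source phasor: V = 9.68∠111.5° V = -3.548 + j9.006 V.
Step 5 — Ohm's law: I = V / Z_total = (-3.548 + j9.006) / (3.838 + j48.93) = 0.1773 + j0.08642 A.
Step 6 — Convert to polar: |I| = 0.1972 A, ∠I = 26.0°.

I = 0.1972∠26.0° A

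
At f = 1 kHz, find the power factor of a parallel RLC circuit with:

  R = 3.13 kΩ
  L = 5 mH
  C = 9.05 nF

Step 1 — Angular frequency: ω = 2π·f = 2π·1000 = 6283 rad/s.
Step 2 — Component impedances:
  R: Z = R = 3130 Ω
  L: Z = jωL = j·6283·0.005 = 0 + j31.42 Ω
  C: Z = 1/(jωC) = -j/(ω·C) = 0 - j1.759e+04 Ω
Step 3 — Parallel combination: 1/Z_total = 1/R + 1/L + 1/C; Z_total = 0.3164 + j31.47 Ω = 31.47∠89.4° Ω.
Step 4 — Power factor: PF = cos(φ) = Re(Z)/|Z| = 0.3164/31.47 = 0.01005.
Step 5 — Type: Im(Z) = 31.47 ⇒ lagging (phase φ = 89.4°).

PF = 0.01005 (lagging, φ = 89.4°)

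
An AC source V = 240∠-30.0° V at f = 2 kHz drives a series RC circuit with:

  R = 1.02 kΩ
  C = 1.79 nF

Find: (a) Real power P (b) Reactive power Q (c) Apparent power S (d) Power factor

Step 1 — Angular frequency: ω = 2π·f = 2π·2000 = 1.257e+04 rad/s.
Step 2 — Component impedances:
  R: Z = R = 1020 Ω
  C: Z = 1/(jωC) = -j/(ω·C) = 0 - j4.446e+04 Ω
Step 3 — Series combination: Z_total = R + C = 1020 - j4.446e+04 Ω = 4.447e+04∠-88.7° Ω.
Step 4 — Source phasor: V = 240∠-30.0° V = 207.8 - j120 V.
Step 5 — Current: I = V / Z = 0.002805 + j0.004611 A = 0.005397∠58.7° A.
Step 6 — Complex power: S = V·I* = 0.02971 - j1.295 VA.
Step 7 — Real power: P = Re(S) = 0.02971 W.
Step 8 — Reactive power: Q = Im(S) = -1.295 VAR.
Step 9 — Apparent power: |S| = 1.295 VA.
Step 10 — Power factor: PF = P/|S| = 0.02294 (leading).

(a) P = 0.02971 W  (b) Q = -1.295 VAR  (c) S = 1.295 VA  (d) PF = 0.02294 (leading)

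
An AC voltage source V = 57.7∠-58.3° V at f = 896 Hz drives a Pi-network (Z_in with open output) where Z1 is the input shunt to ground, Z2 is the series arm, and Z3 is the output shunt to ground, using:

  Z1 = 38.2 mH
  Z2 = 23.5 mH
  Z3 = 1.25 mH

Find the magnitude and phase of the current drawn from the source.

Step 1 — Angular frequency: ω = 2π·f = 2π·896 = 5630 rad/s.
Step 2 — Component impedances:
  Z1: Z = jωL = j·5630·0.0382 = 0 + j215.1 Ω
  Z2: Z = jωL = j·5630·0.0235 = 0 + j132.3 Ω
  Z3: Z = jωL = j·5630·0.00125 = 0 + j7.037 Ω
Step 3 — With open output, the series arm Z2 and the output shunt Z3 appear in series to ground: Z2 + Z3 = 0 + j139.3 Ω.
Step 4 — Parallel with input shunt Z1: Z_in = Z1 || (Z2 + Z3) = 0 + j84.55 Ω = 84.55∠90.0° Ω.
Step 5 — Source phasor: V = 57.7∠-58.3° V = 30.32 - j49.09 V.
Step 6 — Ohm's law: I = V / Z_total = (30.32 - j49.09) / (0 + j84.55) = -0.5806 - j0.3586 A.
Step 7 — Convert to polar: |I| = 0.6824 A, ∠I = -148.3°.

I = 0.6824∠-148.3° A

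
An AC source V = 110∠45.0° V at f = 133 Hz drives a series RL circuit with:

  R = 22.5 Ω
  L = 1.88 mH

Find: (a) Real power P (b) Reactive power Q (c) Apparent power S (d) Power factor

Step 1 — Angular frequency: ω = 2π·f = 2π·133 = 835.7 rad/s.
Step 2 — Component impedances:
  R: Z = R = 22.5 Ω
  L: Z = jωL = j·835.7·0.00188 = 0 + j1.571 Ω
Step 3 — Series combination: Z_total = R + L = 22.5 + j1.571 Ω = 22.55∠4.0° Ω.
Step 4 — Source phasor: V = 110∠45.0° V = 77.78 + j77.78 V.
Step 5 — Current: I = V / Z = 3.68 + j3.2 A = 4.877∠41.0° A.
Step 6 — Complex power: S = V·I* = 535.2 + j37.37 VA.
Step 7 — Real power: P = Re(S) = 535.2 W.
Step 8 — Reactive power: Q = Im(S) = 37.37 VAR.
Step 9 — Apparent power: |S| = 536.5 VA.
Step 10 — Power factor: PF = P/|S| = 0.9976 (lagging).

(a) P = 535.2 W  (b) Q = 37.37 VAR  (c) S = 536.5 VA  (d) PF = 0.9976 (lagging)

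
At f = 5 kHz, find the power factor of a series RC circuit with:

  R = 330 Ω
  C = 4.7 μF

Step 1 — Angular frequency: ω = 2π·f = 2π·5000 = 3.142e+04 rad/s.
Step 2 — Component impedances:
  R: Z = R = 330 Ω
  C: Z = 1/(jωC) = -j/(ω·C) = 0 - j6.773 Ω
Step 3 — Series combination: Z_total = R + C = 330 - j6.773 Ω = 330.1∠-1.2° Ω.
Step 4 — Power factor: PF = cos(φ) = Re(Z)/|Z| = 330/330.07 = 0.9998.
Step 5 — Type: Im(Z) = -6.773 ⇒ leading (phase φ = -1.2°).

PF = 0.9998 (leading, φ = -1.2°)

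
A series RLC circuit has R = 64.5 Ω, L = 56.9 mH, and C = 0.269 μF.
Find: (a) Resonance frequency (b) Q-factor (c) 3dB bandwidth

Step 1 — Resonance condition Im(Z)=0 gives ω₀ = 1/√(LC).
Step 2 — ω₀ = 1/√(0.0569·2.69e-07) = 8083 rad/s.
Step 3 — f₀ = ω₀/(2π) = 1286 Hz.
Step 4 — Series Q: Q = ω₀L/R = 8083·0.0569/64.5 = 7.131.
Step 5 — 3dB bandwidth: Δω = ω₀/Q = 1134 rad/s; BW = Δω/(2π) = 180.4 Hz.

(a) f₀ = 1286 Hz  (b) Q = 7.131  (c) BW = 180.4 Hz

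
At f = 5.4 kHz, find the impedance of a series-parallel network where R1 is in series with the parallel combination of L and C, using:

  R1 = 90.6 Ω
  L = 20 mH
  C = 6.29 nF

Step 1 — Angular frequency: ω = 2π·f = 2π·5400 = 3.393e+04 rad/s.
Step 2 — Component impedances:
  R1: Z = R = 90.6 Ω
  L: Z = jωL = j·3.393e+04·0.02 = 0 + j678.6 Ω
  C: Z = 1/(jωC) = -j/(ω·C) = 0 - j4686 Ω
Step 3 — Parallel branch: L || C = 1/(1/L + 1/C) = 0 + j793.5 Ω.
Step 4 — Series with R1: Z_total = R1 + (L || C) = 90.6 + j793.5 Ω = 798.7∠83.5° Ω.

Z = 90.6 + j793.5 Ω = 798.7∠83.5° Ω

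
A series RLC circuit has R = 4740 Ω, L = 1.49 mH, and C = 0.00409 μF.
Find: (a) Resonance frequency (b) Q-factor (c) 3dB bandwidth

Step 1 — Resonance condition Im(Z)=0 gives ω₀ = 1/√(LC).
Step 2 — ω₀ = 1/√(0.00149·4.09e-09) = 4.051e+05 rad/s.
Step 3 — f₀ = ω₀/(2π) = 6.447e+04 Hz.
Step 4 — Series Q: Q = ω₀L/R = 4.051e+05·0.00149/4740 = 0.1273.
Step 5 — 3dB bandwidth: Δω = ω₀/Q = 3.181e+06 rad/s; BW = Δω/(2π) = 5.063e+05 Hz.

(a) f₀ = 6.447e+04 Hz  (b) Q = 0.1273  (c) BW = 5.063e+05 Hz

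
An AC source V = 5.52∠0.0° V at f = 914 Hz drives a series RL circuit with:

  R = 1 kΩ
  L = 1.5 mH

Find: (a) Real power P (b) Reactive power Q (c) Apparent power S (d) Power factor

Step 1 — Angular frequency: ω = 2π·f = 2π·914 = 5743 rad/s.
Step 2 — Component impedances:
  R: Z = R = 1000 Ω
  L: Z = jωL = j·5743·0.0015 = 0 + j8.614 Ω
Step 3 — Series combination: Z_total = R + L = 1000 + j8.614 Ω = 1000∠0.5° Ω.
Step 4 — Source phasor: V = 5.52∠0.0° V = 5.52 V.
Step 5 — Current: I = V / Z = 0.00552 - j4.755e-05 A = 0.00552∠-0.5° A.
Step 6 — Complex power: S = V·I* = 0.03047 + j0.0002625 VA.
Step 7 — Real power: P = Re(S) = 0.03047 W.
Step 8 — Reactive power: Q = Im(S) = 0.0002625 VAR.
Step 9 — Apparent power: |S| = 0.03047 VA.
Step 10 — Power factor: PF = P/|S| = 1 (lagging).

(a) P = 0.03047 W  (b) Q = 0.0002625 VAR  (c) S = 0.03047 VA  (d) PF = 1 (lagging)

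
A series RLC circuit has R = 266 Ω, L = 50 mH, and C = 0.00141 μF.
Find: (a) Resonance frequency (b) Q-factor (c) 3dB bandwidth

Step 1 — Resonance condition Im(Z)=0 gives ω₀ = 1/√(LC).
Step 2 — ω₀ = 1/√(0.05·1.41e-09) = 1.191e+05 rad/s.
Step 3 — f₀ = ω₀/(2π) = 1.896e+04 Hz.
Step 4 — Series Q: Q = ω₀L/R = 1.191e+05·0.05/266 = 22.39.
Step 5 — 3dB bandwidth: Δω = ω₀/Q = 5320 rad/s; BW = Δω/(2π) = 846.7 Hz.

(a) f₀ = 1.896e+04 Hz  (b) Q = 22.39  (c) BW = 846.7 Hz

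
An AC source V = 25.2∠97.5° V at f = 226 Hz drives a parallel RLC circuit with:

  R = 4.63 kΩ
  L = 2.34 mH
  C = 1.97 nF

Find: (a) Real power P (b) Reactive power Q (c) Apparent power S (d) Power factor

Step 1 — Angular frequency: ω = 2π·f = 2π·226 = 1420 rad/s.
Step 2 — Component impedances:
  R: Z = R = 4630 Ω
  L: Z = jωL = j·1420·0.00234 = 0 + j3.323 Ω
  C: Z = 1/(jωC) = -j/(ω·C) = 0 - j3.575e+05 Ω
Step 3 — Parallel combination: 1/Z_total = 1/R + 1/L + 1/C; Z_total = 0.002385 + j3.323 Ω = 3.323∠90.0° Ω.
Step 4 — Source phasor: V = 25.2∠97.5° V = -3.289 + j24.98 V.
Step 5 — Current: I = V / Z = 7.518 + j0.9953 A = 7.584∠7.5° A.
Step 6 — Complex power: S = V·I* = 0.1372 + j191.1 VA.
Step 7 — Real power: P = Re(S) = 0.1372 W.
Step 8 — Reactive power: Q = Im(S) = 191.1 VAR.
Step 9 — Apparent power: |S| = 191.1 VA.
Step 10 — Power factor: PF = P/|S| = 0.0007177 (lagging).

(a) P = 0.1372 W  (b) Q = 191.1 VAR  (c) S = 191.1 VA  (d) PF = 0.0007177 (lagging)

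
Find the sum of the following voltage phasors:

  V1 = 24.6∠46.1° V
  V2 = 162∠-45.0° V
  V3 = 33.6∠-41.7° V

Step 1 — Convert each phasor to rectangular form:
  V1 = 24.6·(cos(46.1°) + j·sin(46.1°)) = 17.06 + j17.73 V
  V2 = 162·(cos(-45.0°) + j·sin(-45.0°)) = 114.6 - j114.6 V
  V3 = 33.6·(cos(-41.7°) + j·sin(-41.7°)) = 25.09 - j22.35 V
Step 2 — Sum components: V_total = 156.7 - j119.2 V.
Step 3 — Convert to polar: |V_total| = 196.9 V, ∠V_total = -37.3°.

V_total = 196.9∠-37.3° V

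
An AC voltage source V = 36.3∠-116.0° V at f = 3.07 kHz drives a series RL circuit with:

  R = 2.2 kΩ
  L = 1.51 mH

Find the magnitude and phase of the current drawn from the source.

Step 1 — Angular frequency: ω = 2π·f = 2π·3070 = 1.929e+04 rad/s.
Step 2 — Component impedances:
  R: Z = R = 2200 Ω
  L: Z = jωL = j·1.929e+04·0.00151 = 0 + j29.13 Ω
Step 3 — Series combination: Z_total = R + L = 2200 + j29.13 Ω = 2200∠0.8° Ω.
Step 4 — Source phasor: V = 36.3∠-116.0° V = -15.91 - j32.63 V.
Step 5 — Ohm's law: I = V / Z_total = (-15.91 - j32.63) / (2200 + j29.13) = -0.007428 - j0.01473 A.
Step 6 — Convert to polar: |I| = 0.0165 A, ∠I = -116.8°.

I = 0.0165∠-116.8° A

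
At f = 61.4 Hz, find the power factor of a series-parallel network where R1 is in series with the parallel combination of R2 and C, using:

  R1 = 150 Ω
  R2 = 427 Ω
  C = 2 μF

Step 1 — Angular frequency: ω = 2π·f = 2π·61.4 = 385.8 rad/s.
Step 2 — Component impedances:
  R1: Z = R = 150 Ω
  R2: Z = R = 427 Ω
  C: Z = 1/(jωC) = -j/(ω·C) = 0 - j1296 Ω
Step 3 — Parallel branch: R2 || C = 1/(1/R2 + 1/C) = 385.2 - j126.9 Ω.
Step 4 — Series with R1: Z_total = R1 + (R2 || C) = 535.2 - j126.9 Ω = 550∠-13.3° Ω.
Step 5 — Power factor: PF = cos(φ) = Re(Z)/|Z| = 535.19/550.03 = 0.973.
Step 6 — Type: Im(Z) = -126.9 ⇒ leading (phase φ = -13.3°).

PF = 0.973 (leading, φ = -13.3°)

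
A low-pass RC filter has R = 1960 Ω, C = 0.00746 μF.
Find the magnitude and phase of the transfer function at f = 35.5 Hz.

Step 1 — Angular frequency: ω = 2π·35.5 = 223.1 rad/s.
Step 2 — Transfer function: H(jω) = 1/(1 + jωRC).
Step 3 — Denominator: 1 + jωRC = 1 + j·223.1·1960·7.46e-09 = 1 + j0.003261.
Step 4 — H = 1 - j0.003261.
Step 5 — Magnitude: |H| = 1 (-0.0 dB); phase: φ = -0.2°.

|H| = 1 (-0.0 dB), φ = -0.2°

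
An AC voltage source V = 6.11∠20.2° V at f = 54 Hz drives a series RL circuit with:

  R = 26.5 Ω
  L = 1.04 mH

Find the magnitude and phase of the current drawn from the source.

Step 1 — Angular frequency: ω = 2π·f = 2π·54 = 339.3 rad/s.
Step 2 — Component impedances:
  R: Z = R = 26.5 Ω
  L: Z = jωL = j·339.3·0.00104 = 0 + j0.3529 Ω
Step 3 — Series combination: Z_total = R + L = 26.5 + j0.3529 Ω = 26.5∠0.8° Ω.
Step 4 — Source phasor: V = 6.11∠20.2° V = 5.734 + j2.11 V.
Step 5 — Ohm's law: I = V / Z_total = (5.734 + j2.11) / (26.5 + j0.3529) = 0.2174 + j0.07672 A.
Step 6 — Convert to polar: |I| = 0.2305 A, ∠I = 19.4°.

I = 0.2305∠19.4° A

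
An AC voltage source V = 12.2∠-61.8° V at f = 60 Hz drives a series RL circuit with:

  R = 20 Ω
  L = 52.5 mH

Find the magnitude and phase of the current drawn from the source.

Step 1 — Angular frequency: ω = 2π·f = 2π·60 = 377 rad/s.
Step 2 — Component impedances:
  R: Z = R = 20 Ω
  L: Z = jωL = j·377·0.0525 = 0 + j19.79 Ω
Step 3 — Series combination: Z_total = R + L = 20 + j19.79 Ω = 28.14∠44.7° Ω.
Step 4 — Source phasor: V = 12.2∠-61.8° V = 5.765 - j10.75 V.
Step 5 — Ohm's law: I = V / Z_total = (5.765 - j10.75) / (20 + j19.79) = -0.1231 - j0.4157 A.
Step 6 — Convert to polar: |I| = 0.4336 A, ∠I = -106.5°.

I = 0.4336∠-106.5° A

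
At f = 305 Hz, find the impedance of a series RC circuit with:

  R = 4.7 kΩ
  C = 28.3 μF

Step 1 — Angular frequency: ω = 2π·f = 2π·305 = 1916 rad/s.
Step 2 — Component impedances:
  R: Z = R = 4700 Ω
  C: Z = 1/(jωC) = -j/(ω·C) = 0 - j18.44 Ω
Step 3 — Series combination: Z_total = R + C = 4700 - j18.44 Ω = 4700∠-0.2° Ω.

Z = 4700 - j18.44 Ω = 4700∠-0.2° Ω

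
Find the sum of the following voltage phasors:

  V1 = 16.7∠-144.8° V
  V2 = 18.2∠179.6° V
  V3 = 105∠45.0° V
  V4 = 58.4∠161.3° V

Step 1 — Convert each phasor to rectangular form:
  V1 = 16.7·(cos(-144.8°) + j·sin(-144.8°)) = -13.65 - j9.626 V
  V2 = 18.2·(cos(179.6°) + j·sin(179.6°)) = -18.2 + j0.1271 V
  V3 = 105·(cos(45.0°) + j·sin(45.0°)) = 74.25 + j74.25 V
  V4 = 58.4·(cos(161.3°) + j·sin(161.3°)) = -55.32 + j18.72 V
Step 2 — Sum components: V_total = -12.92 + j83.47 V.
Step 3 — Convert to polar: |V_total| = 84.46 V, ∠V_total = 98.8°.

V_total = 84.46∠98.8° V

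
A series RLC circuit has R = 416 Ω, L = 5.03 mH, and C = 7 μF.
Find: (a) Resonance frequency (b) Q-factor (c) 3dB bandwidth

Step 1 — Resonance condition Im(Z)=0 gives ω₀ = 1/√(LC).
Step 2 — ω₀ = 1/√(0.00503·7e-06) = 5329 rad/s.
Step 3 — f₀ = ω₀/(2π) = 848.2 Hz.
Step 4 — Series Q: Q = ω₀L/R = 5329·0.00503/416 = 0.06444.
Step 5 — 3dB bandwidth: Δω = ω₀/Q = 8.27e+04 rad/s; BW = Δω/(2π) = 1.316e+04 Hz.

(a) f₀ = 848.2 Hz  (b) Q = 0.06444  (c) BW = 1.316e+04 Hz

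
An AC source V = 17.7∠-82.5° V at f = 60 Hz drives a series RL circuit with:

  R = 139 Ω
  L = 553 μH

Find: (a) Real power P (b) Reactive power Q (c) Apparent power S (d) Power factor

Step 1 — Angular frequency: ω = 2π·f = 2π·60 = 377 rad/s.
Step 2 — Component impedances:
  R: Z = R = 139 Ω
  L: Z = jωL = j·377·0.000553 = 0 + j0.2085 Ω
Step 3 — Series combination: Z_total = R + L = 139 + j0.2085 Ω = 139∠0.1° Ω.
Step 4 — Source phasor: V = 17.7∠-82.5° V = 2.31 - j17.55 V.
Step 5 — Current: I = V / Z = 0.01643 - j0.1263 A = 0.1273∠-82.6° A.
Step 6 — Complex power: S = V·I* = 2.254 + j0.00338 VA.
Step 7 — Real power: P = Re(S) = 2.254 W.
Step 8 — Reactive power: Q = Im(S) = 0.00338 VAR.
Step 9 — Apparent power: |S| = 2.254 VA.
Step 10 — Power factor: PF = P/|S| = 1 (lagging).

(a) P = 2.254 W  (b) Q = 0.00338 VAR  (c) S = 2.254 VA  (d) PF = 1 (lagging)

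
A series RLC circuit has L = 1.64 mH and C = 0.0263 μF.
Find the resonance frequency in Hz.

Step 1 — Resonance condition Im(Z)=0 gives ω₀ = 1/√(LC).
Step 2 — ω₀ = 1/√(0.00164·2.63e-08) = 1.523e+05 rad/s.
Step 3 — f₀ = ω₀/(2π) = 2.423e+04 Hz.

f₀ = 2.423e+04 Hz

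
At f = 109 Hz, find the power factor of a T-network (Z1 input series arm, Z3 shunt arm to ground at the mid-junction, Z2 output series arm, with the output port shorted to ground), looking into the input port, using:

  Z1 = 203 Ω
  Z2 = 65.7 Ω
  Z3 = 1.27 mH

Step 1 — Angular frequency: ω = 2π·f = 2π·109 = 684.9 rad/s.
Step 2 — Component impedances:
  Z1: Z = R = 203 Ω
  Z2: Z = R = 65.7 Ω
  Z3: Z = jωL = j·684.9·0.00127 = 0 + j0.8698 Ω
Step 3 — With the output port shorted to ground, the output series arm Z2 runs from the junction to ground; the shunt arm Z3 also runs from the junction to ground. They appear in parallel: Z3 || Z2 = 0.01151 + j0.8696 Ω.
Step 4 — Series with input arm Z1: Z_in = Z1 + (Z3 || Z2) = 203 + j0.8696 Ω = 203∠0.2° Ω.
Step 5 — Power factor: PF = cos(φ) = Re(Z)/|Z| = 203/203 = 1.
Step 6 — Type: Im(Z) = 0.8696 ⇒ lagging (phase φ = 0.2°).

PF = 1 (lagging, φ = 0.2°)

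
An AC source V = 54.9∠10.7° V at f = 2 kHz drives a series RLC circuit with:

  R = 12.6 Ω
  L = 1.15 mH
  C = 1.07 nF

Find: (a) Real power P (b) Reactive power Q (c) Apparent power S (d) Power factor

Step 1 — Angular frequency: ω = 2π·f = 2π·2000 = 1.257e+04 rad/s.
Step 2 — Component impedances:
  R: Z = R = 12.6 Ω
  L: Z = jωL = j·1.257e+04·0.00115 = 0 + j14.45 Ω
  C: Z = 1/(jωC) = -j/(ω·C) = 0 - j7.437e+04 Ω
Step 3 — Series combination: Z_total = R + L + C = 12.6 - j7.436e+04 Ω = 7.436e+04∠-90.0° Ω.
Step 4 — Source phasor: V = 54.9∠10.7° V = 53.95 + j10.19 V.
Step 5 — Current: I = V / Z = -0.000137 + j0.0007255 A = 0.0007383∠100.7° A.
Step 6 — Complex power: S = V·I* = 6.869e-06 - j0.04053 VA.
Step 7 — Real power: P = Re(S) = 6.869e-06 W.
Step 8 — Reactive power: Q = Im(S) = -0.04053 VAR.
Step 9 — Apparent power: |S| = 0.04053 VA.
Step 10 — Power factor: PF = P/|S| = 0.0001695 (leading).

(a) P = 6.869e-06 W  (b) Q = -0.04053 VAR  (c) S = 0.04053 VA  (d) PF = 0.0001695 (leading)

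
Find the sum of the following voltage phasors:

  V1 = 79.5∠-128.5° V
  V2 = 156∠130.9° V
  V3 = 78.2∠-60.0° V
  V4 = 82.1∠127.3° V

Step 1 — Convert each phasor to rectangular form:
  V1 = 79.5·(cos(-128.5°) + j·sin(-128.5°)) = -49.49 - j62.22 V
  V2 = 156·(cos(130.9°) + j·sin(130.9°)) = -102.1 + j117.9 V
  V3 = 78.2·(cos(-60.0°) + j·sin(-60.0°)) = 39.1 - j67.72 V
  V4 = 82.1·(cos(127.3°) + j·sin(127.3°)) = -49.75 + j65.31 V
Step 2 — Sum components: V_total = -162.3 + j53.28 V.
Step 3 — Convert to polar: |V_total| = 170.8 V, ∠V_total = 161.8°.

V_total = 170.8∠161.8° V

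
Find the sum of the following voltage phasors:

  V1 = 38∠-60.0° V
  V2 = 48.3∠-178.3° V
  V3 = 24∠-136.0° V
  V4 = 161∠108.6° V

Step 1 — Convert each phasor to rectangular form:
  V1 = 38·(cos(-60.0°) + j·sin(-60.0°)) = 19 - j32.91 V
  V2 = 48.3·(cos(-178.3°) + j·sin(-178.3°)) = -48.28 - j1.433 V
  V3 = 24·(cos(-136.0°) + j·sin(-136.0°)) = -17.26 - j16.67 V
  V4 = 161·(cos(108.6°) + j·sin(108.6°)) = -51.35 + j152.6 V
Step 2 — Sum components: V_total = -97.9 + j101.6 V.
Step 3 — Convert to polar: |V_total| = 141.1 V, ∠V_total = 133.9°.

V_total = 141.1∠133.9° V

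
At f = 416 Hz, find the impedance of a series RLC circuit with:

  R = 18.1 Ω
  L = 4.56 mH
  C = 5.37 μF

Step 1 — Angular frequency: ω = 2π·f = 2π·416 = 2614 rad/s.
Step 2 — Component impedances:
  R: Z = R = 18.1 Ω
  L: Z = jωL = j·2614·0.00456 = 0 + j11.92 Ω
  C: Z = 1/(jωC) = -j/(ω·C) = 0 - j71.24 Ω
Step 3 — Series combination: Z_total = R + L + C = 18.1 - j59.33 Ω = 62.03∠-73.0° Ω.

Z = 18.1 - j59.33 Ω = 62.03∠-73.0° Ω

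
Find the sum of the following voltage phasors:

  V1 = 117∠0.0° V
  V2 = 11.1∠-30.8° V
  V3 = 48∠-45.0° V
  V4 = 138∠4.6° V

Step 1 — Convert each phasor to rectangular form:
  V1 = 117·(cos(0.0°) + j·sin(0.0°)) = 117 V
  V2 = 11.1·(cos(-30.8°) + j·sin(-30.8°)) = 9.534 - j5.684 V
  V3 = 48·(cos(-45.0°) + j·sin(-45.0°)) = 33.94 - j33.94 V
  V4 = 138·(cos(4.6°) + j·sin(4.6°)) = 137.6 + j11.07 V
Step 2 — Sum components: V_total = 298 - j28.56 V.
Step 3 — Convert to polar: |V_total| = 299.4 V, ∠V_total = -5.5°.

V_total = 299.4∠-5.5° V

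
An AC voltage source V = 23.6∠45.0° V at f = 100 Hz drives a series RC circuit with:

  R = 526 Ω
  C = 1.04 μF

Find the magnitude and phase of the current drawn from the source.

Step 1 — Angular frequency: ω = 2π·f = 2π·100 = 628.3 rad/s.
Step 2 — Component impedances:
  R: Z = R = 526 Ω
  C: Z = 1/(jωC) = -j/(ω·C) = 0 - j1530 Ω
Step 3 — Series combination: Z_total = R + C = 526 - j1530 Ω = 1618∠-71.0° Ω.
Step 4 — Source phasor: V = 23.6∠45.0° V = 16.69 + j16.69 V.
Step 5 — Ohm's law: I = V / Z_total = (16.69 + j16.69) / (526 - j1530) = -0.0064 + j0.0131 A.
Step 6 — Convert to polar: |I| = 0.01458 A, ∠I = 116.0°.

I = 0.01458∠116.0° A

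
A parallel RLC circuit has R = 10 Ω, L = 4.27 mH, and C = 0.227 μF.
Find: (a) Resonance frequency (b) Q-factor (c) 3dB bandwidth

Step 1 — Resonance: ω₀ = 1/√(LC) = 1/√(0.00427·2.27e-07) = 3.212e+04 rad/s.
Step 2 — f₀ = ω₀/(2π) = 5112 Hz.
Step 3 — Parallel Q: Q = R/(ω₀L) = 10/(3.212e+04·0.00427) = 0.07291.
Step 4 — Bandwidth: Δω = ω₀/Q = 4.405e+05 rad/s; BW = Δω/(2π) = 7.011e+04 Hz.

(a) f₀ = 5112 Hz  (b) Q = 0.07291  (c) BW = 7.011e+04 Hz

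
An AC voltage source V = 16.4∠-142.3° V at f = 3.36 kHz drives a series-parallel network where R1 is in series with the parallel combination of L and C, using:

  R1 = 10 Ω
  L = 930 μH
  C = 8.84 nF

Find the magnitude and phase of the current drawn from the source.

Step 1 — Angular frequency: ω = 2π·f = 2π·3360 = 2.111e+04 rad/s.
Step 2 — Component impedances:
  R1: Z = R = 10 Ω
  L: Z = jωL = j·2.111e+04·0.00093 = 0 + j19.63 Ω
  C: Z = 1/(jωC) = -j/(ω·C) = 0 - j5358 Ω
Step 3 — Parallel branch: L || C = 1/(1/L + 1/C) = 0 + j19.71 Ω.
Step 4 — Series with R1: Z_total = R1 + (L || C) = 10 + j19.71 Ω = 22.1∠63.1° Ω.
Step 5 — Source phasor: V = 16.4∠-142.3° V = -12.98 - j10.03 V.
Step 6 — Ohm's law: I = V / Z_total = (-12.98 - j10.03) / (10 + j19.71) = -0.6704 + j0.3183 A.
Step 7 — Convert to polar: |I| = 0.7421 A, ∠I = 154.6°.

I = 0.7421∠154.6° A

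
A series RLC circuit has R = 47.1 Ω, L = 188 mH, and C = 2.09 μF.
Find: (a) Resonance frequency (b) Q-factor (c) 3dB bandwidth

Step 1 — Resonance: ω₀ = 1/√(LC) = 1/√(0.188·2.09e-06) = 1595 rad/s.
Step 2 — f₀ = ω₀/(2π) = 253.9 Hz.
Step 3 — Series Q: Q = ω₀L/R = 1595·0.188/47.1 = 6.368.
Step 4 — Bandwidth: Δω = ω₀/Q = 250.5 rad/s; BW = Δω/(2π) = 39.87 Hz.

(a) f₀ = 253.9 Hz  (b) Q = 6.368  (c) BW = 39.87 Hz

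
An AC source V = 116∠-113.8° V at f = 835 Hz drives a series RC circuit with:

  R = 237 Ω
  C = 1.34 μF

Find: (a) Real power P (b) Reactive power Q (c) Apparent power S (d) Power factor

Step 1 — Angular frequency: ω = 2π·f = 2π·835 = 5246 rad/s.
Step 2 — Component impedances:
  R: Z = R = 237 Ω
  C: Z = 1/(jωC) = -j/(ω·C) = 0 - j142.2 Ω
Step 3 — Series combination: Z_total = R + C = 237 - j142.2 Ω = 276.4∠-31.0° Ω.
Step 4 — Source phasor: V = 116∠-113.8° V = -46.81 - j106.1 V.
Step 5 — Current: I = V / Z = 0.05239 - j0.4164 A = 0.4197∠-82.8° A.
Step 6 — Complex power: S = V·I* = 41.74 - j25.05 VA.
Step 7 — Real power: P = Re(S) = 41.74 W.
Step 8 — Reactive power: Q = Im(S) = -25.05 VAR.
Step 9 — Apparent power: |S| = 48.68 VA.
Step 10 — Power factor: PF = P/|S| = 0.8574 (leading).

(a) P = 41.74 W  (b) Q = -25.05 VAR  (c) S = 48.68 VA  (d) PF = 0.8574 (leading)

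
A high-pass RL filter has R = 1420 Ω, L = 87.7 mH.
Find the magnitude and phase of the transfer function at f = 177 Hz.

Step 1 — Angular frequency: ω = 2π·177 = 1112 rad/s.
Step 2 — Transfer function: H(jω) = jωL/(R + jωL).
Step 3 — Numerator jωL = j·97.53; denominator R + jωL = 1420 + j97.53.
Step 4 — H = 0.004696 + j0.06836.
Step 5 — Magnitude: |H| = 0.06852 (-23.3 dB); phase: φ = 86.1°.

|H| = 0.06852 (-23.3 dB), φ = 86.1°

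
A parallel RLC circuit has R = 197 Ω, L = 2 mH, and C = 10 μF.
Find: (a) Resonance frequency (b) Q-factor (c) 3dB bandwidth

Step 1 — Resonance: ω₀ = 1/√(LC) = 1/√(0.002·1e-05) = 7071 rad/s.
Step 2 — f₀ = ω₀/(2π) = 1125 Hz.
Step 3 — Parallel Q: Q = R/(ω₀L) = 197/(7071·0.002) = 13.93.
Step 4 — Bandwidth: Δω = ω₀/Q = 507.6 rad/s; BW = Δω/(2π) = 80.79 Hz.

(a) f₀ = 1125 Hz  (b) Q = 13.93  (c) BW = 80.79 Hz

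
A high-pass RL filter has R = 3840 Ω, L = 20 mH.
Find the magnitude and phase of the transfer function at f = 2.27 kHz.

Step 1 — Angular frequency: ω = 2π·2270 = 1.426e+04 rad/s.
Step 2 — Transfer function: H(jω) = jωL/(R + jωL).
Step 3 — Numerator jωL = j·285.3; denominator R + jωL = 3840 + j285.3.
Step 4 — H = 0.005488 + j0.07388.
Step 5 — Magnitude: |H| = 0.07408 (-22.6 dB); phase: φ = 85.8°.

|H| = 0.07408 (-22.6 dB), φ = 85.8°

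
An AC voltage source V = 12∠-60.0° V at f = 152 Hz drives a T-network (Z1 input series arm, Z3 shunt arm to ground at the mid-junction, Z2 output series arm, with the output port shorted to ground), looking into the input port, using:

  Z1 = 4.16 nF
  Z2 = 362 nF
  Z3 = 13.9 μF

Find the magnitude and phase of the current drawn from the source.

Step 1 — Angular frequency: ω = 2π·f = 2π·152 = 955 rad/s.
Step 2 — Component impedances:
  Z1: Z = 1/(jωC) = -j/(ω·C) = 0 - j2.517e+05 Ω
  Z2: Z = 1/(jωC) = -j/(ω·C) = 0 - j2892 Ω
  Z3: Z = 1/(jωC) = -j/(ω·C) = 0 - j75.33 Ω
Step 3 — With the output port shorted to ground, the output series arm Z2 runs from the junction to ground; the shunt arm Z3 also runs from the junction to ground. They appear in parallel: Z3 || Z2 = 0 - j73.42 Ω.
Step 4 — Series with input arm Z1: Z_in = Z1 + (Z3 || Z2) = 0 - j2.518e+05 Ω = 2.518e+05∠-90.0° Ω.
Step 5 — Source phasor: V = 12∠-60.0° V = 6 - j10.39 V.
Step 6 — Ohm's law: I = V / Z_total = (6 - j10.39) / (0 - j2.518e+05) = 4.128e-05 + j2.383e-05 A.
Step 7 — Convert to polar: |I| = 4.766e-05 A, ∠I = 30.0°.

I = 4.766e-05∠30.0° A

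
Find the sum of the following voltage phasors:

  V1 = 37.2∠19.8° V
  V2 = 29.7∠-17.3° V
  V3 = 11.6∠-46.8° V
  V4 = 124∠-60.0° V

Step 1 — Convert each phasor to rectangular form:
  V1 = 37.2·(cos(19.8°) + j·sin(19.8°)) = 35 + j12.6 V
  V2 = 29.7·(cos(-17.3°) + j·sin(-17.3°)) = 28.36 - j8.832 V
  V3 = 11.6·(cos(-46.8°) + j·sin(-46.8°)) = 7.941 - j8.456 V
  V4 = 124·(cos(-60.0°) + j·sin(-60.0°)) = 62 - j107.4 V
Step 2 — Sum components: V_total = 133.3 - j112.1 V.
Step 3 — Convert to polar: |V_total| = 174.2 V, ∠V_total = -40.1°.

V_total = 174.2∠-40.1° V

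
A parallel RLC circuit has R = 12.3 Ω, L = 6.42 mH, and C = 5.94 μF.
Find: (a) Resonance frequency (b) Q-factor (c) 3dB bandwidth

Step 1 — Resonance: ω₀ = 1/√(LC) = 1/√(0.00642·5.94e-06) = 5121 rad/s.
Step 2 — f₀ = ω₀/(2π) = 815 Hz.
Step 3 — Parallel Q: Q = R/(ω₀L) = 12.3/(5121·0.00642) = 0.3741.
Step 4 — Bandwidth: Δω = ω₀/Q = 1.369e+04 rad/s; BW = Δω/(2π) = 2178 Hz.

(a) f₀ = 815 Hz  (b) Q = 0.3741  (c) BW = 2178 Hz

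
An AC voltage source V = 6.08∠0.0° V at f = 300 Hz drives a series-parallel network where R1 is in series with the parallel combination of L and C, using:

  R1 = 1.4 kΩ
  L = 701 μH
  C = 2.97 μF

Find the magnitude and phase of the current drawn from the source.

Step 1 — Angular frequency: ω = 2π·f = 2π·300 = 1885 rad/s.
Step 2 — Component impedances:
  R1: Z = R = 1400 Ω
  L: Z = jωL = j·1885·0.000701 = 0 + j1.321 Ω
  C: Z = 1/(jωC) = -j/(ω·C) = 0 - j178.6 Ω
Step 3 — Parallel branch: L || C = 1/(1/L + 1/C) = 0 + j1.331 Ω.
Step 4 — Series with R1: Z_total = R1 + (L || C) = 1400 + j1.331 Ω = 1400∠0.1° Ω.
Step 5 — Source phasor: V = 6.08∠0.0° V = 6.08 V.
Step 6 — Ohm's law: I = V / Z_total = (6.08) / (1400 + j1.331) = 0.004343 - j4.129e-06 A.
Step 7 — Convert to polar: |I| = 0.004343 A, ∠I = -0.1°.

I = 0.004343∠-0.1° A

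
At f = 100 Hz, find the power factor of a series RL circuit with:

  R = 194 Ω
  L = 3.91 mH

Step 1 — Angular frequency: ω = 2π·f = 2π·100 = 628.3 rad/s.
Step 2 — Component impedances:
  R: Z = R = 194 Ω
  L: Z = jωL = j·628.3·0.00391 = 0 + j2.457 Ω
Step 3 — Series combination: Z_total = R + L = 194 + j2.457 Ω = 194∠0.7° Ω.
Step 4 — Power factor: PF = cos(φ) = Re(Z)/|Z| = 194/194.02 = 0.9999.
Step 5 — Type: Im(Z) = 2.457 ⇒ lagging (phase φ = 0.7°).

PF = 0.9999 (lagging, φ = 0.7°)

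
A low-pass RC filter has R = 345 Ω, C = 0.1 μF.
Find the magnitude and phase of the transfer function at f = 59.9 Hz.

Step 1 — Angular frequency: ω = 2π·59.9 = 376.4 rad/s.
Step 2 — Transfer function: H(jω) = 1/(1 + jωRC).
Step 3 — Denominator: 1 + jωRC = 1 + j·376.4·345·1e-07 = 1 + j0.01298.
Step 4 — H = 0.9998 - j0.01298.
Step 5 — Magnitude: |H| = 0.9999 (-0.0 dB); phase: φ = -0.7°.

|H| = 0.9999 (-0.0 dB), φ = -0.7°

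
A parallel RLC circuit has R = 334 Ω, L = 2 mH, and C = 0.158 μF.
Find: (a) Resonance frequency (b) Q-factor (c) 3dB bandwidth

Step 1 — Resonance: ω₀ = 1/√(LC) = 1/√(0.002·1.58e-07) = 5.625e+04 rad/s.
Step 2 — f₀ = ω₀/(2π) = 8953 Hz.
Step 3 — Parallel Q: Q = R/(ω₀L) = 334/(5.625e+04·0.002) = 2.969.
Step 4 — Bandwidth: Δω = ω₀/Q = 1.895e+04 rad/s; BW = Δω/(2π) = 3016 Hz.

(a) f₀ = 8953 Hz  (b) Q = 2.969  (c) BW = 3016 Hz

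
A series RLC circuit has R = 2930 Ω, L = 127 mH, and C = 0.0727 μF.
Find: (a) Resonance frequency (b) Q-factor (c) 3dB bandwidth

Step 1 — Resonance: ω₀ = 1/√(LC) = 1/√(0.127·7.27e-08) = 1.041e+04 rad/s.
Step 2 — f₀ = ω₀/(2π) = 1656 Hz.
Step 3 — Series Q: Q = ω₀L/R = 1.041e+04·0.127/2930 = 0.4511.
Step 4 — Bandwidth: Δω = ω₀/Q = 2.307e+04 rad/s; BW = Δω/(2π) = 3672 Hz.

(a) f₀ = 1656 Hz  (b) Q = 0.4511  (c) BW = 3672 Hz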